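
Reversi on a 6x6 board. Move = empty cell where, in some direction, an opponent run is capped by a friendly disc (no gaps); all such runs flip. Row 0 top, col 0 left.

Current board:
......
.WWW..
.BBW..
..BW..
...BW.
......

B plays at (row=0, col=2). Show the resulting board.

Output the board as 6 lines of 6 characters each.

Place B at (0,2); scan 8 dirs for brackets.
Dir NW: edge -> no flip
Dir N: edge -> no flip
Dir NE: edge -> no flip
Dir W: first cell '.' (not opp) -> no flip
Dir E: first cell '.' (not opp) -> no flip
Dir SW: opp run (1,1), next='.' -> no flip
Dir S: opp run (1,2) capped by B -> flip
Dir SE: opp run (1,3), next='.' -> no flip
All flips: (1,2)

Answer: ..B...
.WBW..
.BBW..
..BW..
...BW.
......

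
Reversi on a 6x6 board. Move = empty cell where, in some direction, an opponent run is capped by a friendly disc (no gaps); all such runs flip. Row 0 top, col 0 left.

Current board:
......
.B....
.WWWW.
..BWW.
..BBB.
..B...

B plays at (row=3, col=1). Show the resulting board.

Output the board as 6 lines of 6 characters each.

Answer: ......
.B....
.BWWW.
.BBWW.
..BBB.
..B...

Derivation:
Place B at (3,1); scan 8 dirs for brackets.
Dir NW: first cell '.' (not opp) -> no flip
Dir N: opp run (2,1) capped by B -> flip
Dir NE: opp run (2,2), next='.' -> no flip
Dir W: first cell '.' (not opp) -> no flip
Dir E: first cell 'B' (not opp) -> no flip
Dir SW: first cell '.' (not opp) -> no flip
Dir S: first cell '.' (not opp) -> no flip
Dir SE: first cell 'B' (not opp) -> no flip
All flips: (2,1)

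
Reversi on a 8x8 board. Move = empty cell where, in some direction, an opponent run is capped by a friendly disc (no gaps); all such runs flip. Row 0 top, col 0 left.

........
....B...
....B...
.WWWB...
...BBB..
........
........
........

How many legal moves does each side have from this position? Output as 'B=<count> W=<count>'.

Answer: B=5 W=5

Derivation:
-- B to move --
(2,0): no bracket -> illegal
(2,1): flips 1 -> legal
(2,2): flips 1 -> legal
(2,3): flips 1 -> legal
(3,0): flips 3 -> legal
(4,0): no bracket -> illegal
(4,1): no bracket -> illegal
(4,2): flips 1 -> legal
B mobility = 5
-- W to move --
(0,3): no bracket -> illegal
(0,4): no bracket -> illegal
(0,5): no bracket -> illegal
(1,3): no bracket -> illegal
(1,5): flips 1 -> legal
(2,3): no bracket -> illegal
(2,5): no bracket -> illegal
(3,5): flips 1 -> legal
(3,6): no bracket -> illegal
(4,2): no bracket -> illegal
(4,6): no bracket -> illegal
(5,2): no bracket -> illegal
(5,3): flips 1 -> legal
(5,4): flips 1 -> legal
(5,5): flips 1 -> legal
(5,6): no bracket -> illegal
W mobility = 5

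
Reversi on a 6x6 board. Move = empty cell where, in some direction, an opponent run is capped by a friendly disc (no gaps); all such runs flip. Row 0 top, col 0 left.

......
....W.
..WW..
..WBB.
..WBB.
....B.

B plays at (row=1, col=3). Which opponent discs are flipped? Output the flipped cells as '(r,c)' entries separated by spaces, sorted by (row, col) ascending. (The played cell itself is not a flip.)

Dir NW: first cell '.' (not opp) -> no flip
Dir N: first cell '.' (not opp) -> no flip
Dir NE: first cell '.' (not opp) -> no flip
Dir W: first cell '.' (not opp) -> no flip
Dir E: opp run (1,4), next='.' -> no flip
Dir SW: opp run (2,2), next='.' -> no flip
Dir S: opp run (2,3) capped by B -> flip
Dir SE: first cell '.' (not opp) -> no flip

Answer: (2,3)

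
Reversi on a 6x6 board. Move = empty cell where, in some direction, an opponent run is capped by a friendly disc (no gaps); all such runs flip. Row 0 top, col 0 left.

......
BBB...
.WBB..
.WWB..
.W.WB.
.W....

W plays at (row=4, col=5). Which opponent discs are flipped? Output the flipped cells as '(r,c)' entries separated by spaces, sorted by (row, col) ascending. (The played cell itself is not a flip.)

Answer: (4,4)

Derivation:
Dir NW: first cell '.' (not opp) -> no flip
Dir N: first cell '.' (not opp) -> no flip
Dir NE: edge -> no flip
Dir W: opp run (4,4) capped by W -> flip
Dir E: edge -> no flip
Dir SW: first cell '.' (not opp) -> no flip
Dir S: first cell '.' (not opp) -> no flip
Dir SE: edge -> no flip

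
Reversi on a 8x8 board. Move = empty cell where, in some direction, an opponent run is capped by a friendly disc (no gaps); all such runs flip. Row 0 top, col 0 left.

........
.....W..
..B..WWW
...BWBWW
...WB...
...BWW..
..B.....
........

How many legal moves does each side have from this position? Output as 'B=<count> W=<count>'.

Answer: B=7 W=7

Derivation:
-- B to move --
(0,4): no bracket -> illegal
(0,5): flips 2 -> legal
(0,6): no bracket -> illegal
(1,4): no bracket -> illegal
(1,6): no bracket -> illegal
(1,7): flips 1 -> legal
(2,3): no bracket -> illegal
(2,4): flips 1 -> legal
(3,2): no bracket -> illegal
(4,2): flips 1 -> legal
(4,5): no bracket -> illegal
(4,6): no bracket -> illegal
(4,7): no bracket -> illegal
(5,2): no bracket -> illegal
(5,6): flips 2 -> legal
(6,3): no bracket -> illegal
(6,4): flips 1 -> legal
(6,5): no bracket -> illegal
(6,6): flips 1 -> legal
B mobility = 7
-- W to move --
(1,1): flips 3 -> legal
(1,2): no bracket -> illegal
(1,3): no bracket -> illegal
(2,1): no bracket -> illegal
(2,3): flips 1 -> legal
(2,4): no bracket -> illegal
(3,1): no bracket -> illegal
(3,2): flips 1 -> legal
(4,2): no bracket -> illegal
(4,5): flips 2 -> legal
(4,6): no bracket -> illegal
(5,1): no bracket -> illegal
(5,2): flips 1 -> legal
(6,1): no bracket -> illegal
(6,3): flips 1 -> legal
(6,4): no bracket -> illegal
(7,1): flips 4 -> legal
(7,2): no bracket -> illegal
(7,3): no bracket -> illegal
W mobility = 7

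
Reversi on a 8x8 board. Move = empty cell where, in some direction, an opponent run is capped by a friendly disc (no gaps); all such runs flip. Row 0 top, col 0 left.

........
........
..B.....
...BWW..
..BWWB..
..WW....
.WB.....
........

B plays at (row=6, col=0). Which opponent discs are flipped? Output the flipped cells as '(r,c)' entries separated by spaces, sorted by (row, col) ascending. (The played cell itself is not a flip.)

Answer: (6,1)

Derivation:
Dir NW: edge -> no flip
Dir N: first cell '.' (not opp) -> no flip
Dir NE: first cell '.' (not opp) -> no flip
Dir W: edge -> no flip
Dir E: opp run (6,1) capped by B -> flip
Dir SW: edge -> no flip
Dir S: first cell '.' (not opp) -> no flip
Dir SE: first cell '.' (not opp) -> no flip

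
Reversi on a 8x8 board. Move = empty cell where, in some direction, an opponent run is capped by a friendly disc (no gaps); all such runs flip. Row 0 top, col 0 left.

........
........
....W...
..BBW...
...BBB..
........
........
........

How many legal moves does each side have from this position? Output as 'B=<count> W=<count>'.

-- B to move --
(1,3): no bracket -> illegal
(1,4): flips 2 -> legal
(1,5): flips 1 -> legal
(2,3): flips 1 -> legal
(2,5): flips 1 -> legal
(3,5): flips 1 -> legal
B mobility = 5
-- W to move --
(2,1): no bracket -> illegal
(2,2): no bracket -> illegal
(2,3): no bracket -> illegal
(3,1): flips 2 -> legal
(3,5): no bracket -> illegal
(3,6): no bracket -> illegal
(4,1): no bracket -> illegal
(4,2): flips 1 -> legal
(4,6): no bracket -> illegal
(5,2): flips 1 -> legal
(5,3): no bracket -> illegal
(5,4): flips 1 -> legal
(5,5): no bracket -> illegal
(5,6): flips 1 -> legal
W mobility = 5

Answer: B=5 W=5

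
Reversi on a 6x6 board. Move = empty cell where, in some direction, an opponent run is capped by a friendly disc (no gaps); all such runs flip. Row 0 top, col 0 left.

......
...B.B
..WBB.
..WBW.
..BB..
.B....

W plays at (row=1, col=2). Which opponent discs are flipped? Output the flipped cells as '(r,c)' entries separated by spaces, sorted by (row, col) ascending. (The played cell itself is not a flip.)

Answer: (2,3)

Derivation:
Dir NW: first cell '.' (not opp) -> no flip
Dir N: first cell '.' (not opp) -> no flip
Dir NE: first cell '.' (not opp) -> no flip
Dir W: first cell '.' (not opp) -> no flip
Dir E: opp run (1,3), next='.' -> no flip
Dir SW: first cell '.' (not opp) -> no flip
Dir S: first cell 'W' (not opp) -> no flip
Dir SE: opp run (2,3) capped by W -> flip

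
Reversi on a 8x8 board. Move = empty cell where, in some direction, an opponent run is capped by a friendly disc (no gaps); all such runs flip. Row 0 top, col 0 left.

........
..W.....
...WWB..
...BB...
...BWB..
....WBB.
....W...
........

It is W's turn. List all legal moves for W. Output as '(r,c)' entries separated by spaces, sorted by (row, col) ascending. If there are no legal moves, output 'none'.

Answer: (2,2) (2,6) (3,2) (3,6) (4,2) (4,6) (5,3) (5,7) (6,6) (6,7)

Derivation:
(1,4): no bracket -> illegal
(1,5): no bracket -> illegal
(1,6): no bracket -> illegal
(2,2): flips 1 -> legal
(2,6): flips 1 -> legal
(3,2): flips 1 -> legal
(3,5): no bracket -> illegal
(3,6): flips 1 -> legal
(4,2): flips 2 -> legal
(4,6): flips 2 -> legal
(4,7): no bracket -> illegal
(5,2): no bracket -> illegal
(5,3): flips 2 -> legal
(5,7): flips 2 -> legal
(6,5): no bracket -> illegal
(6,6): flips 1 -> legal
(6,7): flips 3 -> legal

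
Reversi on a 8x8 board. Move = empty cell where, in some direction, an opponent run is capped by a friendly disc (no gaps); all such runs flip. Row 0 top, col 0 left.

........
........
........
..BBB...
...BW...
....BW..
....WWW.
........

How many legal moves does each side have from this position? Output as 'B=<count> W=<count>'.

Answer: B=5 W=5

Derivation:
-- B to move --
(3,5): no bracket -> illegal
(4,5): flips 1 -> legal
(4,6): no bracket -> illegal
(5,3): no bracket -> illegal
(5,6): flips 1 -> legal
(5,7): no bracket -> illegal
(6,3): no bracket -> illegal
(6,7): no bracket -> illegal
(7,3): no bracket -> illegal
(7,4): flips 1 -> legal
(7,5): no bracket -> illegal
(7,6): flips 1 -> legal
(7,7): flips 3 -> legal
B mobility = 5
-- W to move --
(2,1): flips 3 -> legal
(2,2): flips 1 -> legal
(2,3): no bracket -> illegal
(2,4): flips 1 -> legal
(2,5): no bracket -> illegal
(3,1): no bracket -> illegal
(3,5): no bracket -> illegal
(4,1): no bracket -> illegal
(4,2): flips 1 -> legal
(4,5): no bracket -> illegal
(5,2): no bracket -> illegal
(5,3): flips 1 -> legal
(6,3): no bracket -> illegal
W mobility = 5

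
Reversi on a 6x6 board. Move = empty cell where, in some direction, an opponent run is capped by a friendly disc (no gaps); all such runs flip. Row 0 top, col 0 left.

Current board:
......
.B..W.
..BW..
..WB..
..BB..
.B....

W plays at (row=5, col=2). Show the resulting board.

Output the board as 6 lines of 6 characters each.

Place W at (5,2); scan 8 dirs for brackets.
Dir NW: first cell '.' (not opp) -> no flip
Dir N: opp run (4,2) capped by W -> flip
Dir NE: opp run (4,3), next='.' -> no flip
Dir W: opp run (5,1), next='.' -> no flip
Dir E: first cell '.' (not opp) -> no flip
Dir SW: edge -> no flip
Dir S: edge -> no flip
Dir SE: edge -> no flip
All flips: (4,2)

Answer: ......
.B..W.
..BW..
..WB..
..WB..
.BW...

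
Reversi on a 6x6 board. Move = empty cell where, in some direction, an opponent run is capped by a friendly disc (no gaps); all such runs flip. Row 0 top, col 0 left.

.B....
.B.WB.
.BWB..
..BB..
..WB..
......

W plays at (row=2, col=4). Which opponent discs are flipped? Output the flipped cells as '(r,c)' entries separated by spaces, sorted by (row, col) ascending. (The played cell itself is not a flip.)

Dir NW: first cell 'W' (not opp) -> no flip
Dir N: opp run (1,4), next='.' -> no flip
Dir NE: first cell '.' (not opp) -> no flip
Dir W: opp run (2,3) capped by W -> flip
Dir E: first cell '.' (not opp) -> no flip
Dir SW: opp run (3,3) capped by W -> flip
Dir S: first cell '.' (not opp) -> no flip
Dir SE: first cell '.' (not opp) -> no flip

Answer: (2,3) (3,3)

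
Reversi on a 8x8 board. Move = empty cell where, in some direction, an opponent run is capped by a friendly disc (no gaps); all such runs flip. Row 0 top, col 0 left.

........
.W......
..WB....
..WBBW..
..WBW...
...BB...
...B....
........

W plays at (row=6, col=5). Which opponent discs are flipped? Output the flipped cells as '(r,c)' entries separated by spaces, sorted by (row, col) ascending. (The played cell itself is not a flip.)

Dir NW: opp run (5,4) (4,3) capped by W -> flip
Dir N: first cell '.' (not opp) -> no flip
Dir NE: first cell '.' (not opp) -> no flip
Dir W: first cell '.' (not opp) -> no flip
Dir E: first cell '.' (not opp) -> no flip
Dir SW: first cell '.' (not opp) -> no flip
Dir S: first cell '.' (not opp) -> no flip
Dir SE: first cell '.' (not opp) -> no flip

Answer: (4,3) (5,4)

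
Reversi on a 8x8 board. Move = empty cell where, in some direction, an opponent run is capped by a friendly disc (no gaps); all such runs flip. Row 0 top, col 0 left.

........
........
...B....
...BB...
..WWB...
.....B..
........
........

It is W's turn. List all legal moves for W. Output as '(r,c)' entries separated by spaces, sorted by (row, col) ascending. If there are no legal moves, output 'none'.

(1,2): no bracket -> illegal
(1,3): flips 2 -> legal
(1,4): no bracket -> illegal
(2,2): no bracket -> illegal
(2,4): flips 1 -> legal
(2,5): flips 1 -> legal
(3,2): no bracket -> illegal
(3,5): no bracket -> illegal
(4,5): flips 1 -> legal
(4,6): no bracket -> illegal
(5,3): no bracket -> illegal
(5,4): no bracket -> illegal
(5,6): no bracket -> illegal
(6,4): no bracket -> illegal
(6,5): no bracket -> illegal
(6,6): no bracket -> illegal

Answer: (1,3) (2,4) (2,5) (4,5)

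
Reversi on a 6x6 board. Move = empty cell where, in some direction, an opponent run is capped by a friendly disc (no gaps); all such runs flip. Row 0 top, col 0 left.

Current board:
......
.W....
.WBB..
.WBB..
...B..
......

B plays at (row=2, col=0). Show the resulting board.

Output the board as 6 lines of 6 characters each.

Place B at (2,0); scan 8 dirs for brackets.
Dir NW: edge -> no flip
Dir N: first cell '.' (not opp) -> no flip
Dir NE: opp run (1,1), next='.' -> no flip
Dir W: edge -> no flip
Dir E: opp run (2,1) capped by B -> flip
Dir SW: edge -> no flip
Dir S: first cell '.' (not opp) -> no flip
Dir SE: opp run (3,1), next='.' -> no flip
All flips: (2,1)

Answer: ......
.W....
BBBB..
.WBB..
...B..
......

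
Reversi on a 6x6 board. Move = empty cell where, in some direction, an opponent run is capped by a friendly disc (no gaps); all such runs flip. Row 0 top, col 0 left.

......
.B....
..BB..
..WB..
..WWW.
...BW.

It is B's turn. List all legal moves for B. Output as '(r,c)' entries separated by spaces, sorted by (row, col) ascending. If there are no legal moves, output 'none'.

(2,1): no bracket -> illegal
(3,1): flips 2 -> legal
(3,4): no bracket -> illegal
(3,5): flips 1 -> legal
(4,1): flips 1 -> legal
(4,5): no bracket -> illegal
(5,1): flips 1 -> legal
(5,2): flips 2 -> legal
(5,5): flips 2 -> legal

Answer: (3,1) (3,5) (4,1) (5,1) (5,2) (5,5)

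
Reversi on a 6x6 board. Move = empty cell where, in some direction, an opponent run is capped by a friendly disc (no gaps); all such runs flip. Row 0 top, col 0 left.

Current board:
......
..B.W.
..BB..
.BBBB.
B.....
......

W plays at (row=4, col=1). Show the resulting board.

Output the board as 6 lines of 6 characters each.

Place W at (4,1); scan 8 dirs for brackets.
Dir NW: first cell '.' (not opp) -> no flip
Dir N: opp run (3,1), next='.' -> no flip
Dir NE: opp run (3,2) (2,3) capped by W -> flip
Dir W: opp run (4,0), next=edge -> no flip
Dir E: first cell '.' (not opp) -> no flip
Dir SW: first cell '.' (not opp) -> no flip
Dir S: first cell '.' (not opp) -> no flip
Dir SE: first cell '.' (not opp) -> no flip
All flips: (2,3) (3,2)

Answer: ......
..B.W.
..BW..
.BWBB.
BW....
......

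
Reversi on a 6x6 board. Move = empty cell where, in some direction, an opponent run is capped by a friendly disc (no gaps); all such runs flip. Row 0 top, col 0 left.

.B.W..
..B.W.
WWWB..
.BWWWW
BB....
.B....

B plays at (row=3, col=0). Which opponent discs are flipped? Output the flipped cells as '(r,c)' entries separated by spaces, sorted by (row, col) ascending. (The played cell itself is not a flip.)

Answer: (2,1)

Derivation:
Dir NW: edge -> no flip
Dir N: opp run (2,0), next='.' -> no flip
Dir NE: opp run (2,1) capped by B -> flip
Dir W: edge -> no flip
Dir E: first cell 'B' (not opp) -> no flip
Dir SW: edge -> no flip
Dir S: first cell 'B' (not opp) -> no flip
Dir SE: first cell 'B' (not opp) -> no flip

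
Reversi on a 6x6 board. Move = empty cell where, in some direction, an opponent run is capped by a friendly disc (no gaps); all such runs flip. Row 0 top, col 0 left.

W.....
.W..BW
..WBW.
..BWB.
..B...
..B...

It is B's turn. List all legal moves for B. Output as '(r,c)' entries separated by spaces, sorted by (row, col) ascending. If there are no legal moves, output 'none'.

(0,1): no bracket -> illegal
(0,2): no bracket -> illegal
(0,4): no bracket -> illegal
(0,5): no bracket -> illegal
(1,0): no bracket -> illegal
(1,2): flips 1 -> legal
(1,3): no bracket -> illegal
(2,0): no bracket -> illegal
(2,1): flips 1 -> legal
(2,5): flips 1 -> legal
(3,1): no bracket -> illegal
(3,5): no bracket -> illegal
(4,3): flips 1 -> legal
(4,4): no bracket -> illegal

Answer: (1,2) (2,1) (2,5) (4,3)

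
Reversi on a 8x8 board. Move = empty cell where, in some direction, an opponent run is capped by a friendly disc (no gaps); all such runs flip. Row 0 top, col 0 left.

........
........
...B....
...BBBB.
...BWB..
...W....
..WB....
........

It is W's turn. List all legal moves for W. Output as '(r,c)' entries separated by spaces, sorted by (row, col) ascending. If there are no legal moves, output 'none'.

(1,2): no bracket -> illegal
(1,3): flips 3 -> legal
(1,4): no bracket -> illegal
(2,2): flips 1 -> legal
(2,4): flips 1 -> legal
(2,5): no bracket -> illegal
(2,6): flips 1 -> legal
(2,7): no bracket -> illegal
(3,2): no bracket -> illegal
(3,7): no bracket -> illegal
(4,2): flips 1 -> legal
(4,6): flips 1 -> legal
(4,7): no bracket -> illegal
(5,2): no bracket -> illegal
(5,4): no bracket -> illegal
(5,5): no bracket -> illegal
(5,6): no bracket -> illegal
(6,4): flips 1 -> legal
(7,2): no bracket -> illegal
(7,3): flips 1 -> legal
(7,4): no bracket -> illegal

Answer: (1,3) (2,2) (2,4) (2,6) (4,2) (4,6) (6,4) (7,3)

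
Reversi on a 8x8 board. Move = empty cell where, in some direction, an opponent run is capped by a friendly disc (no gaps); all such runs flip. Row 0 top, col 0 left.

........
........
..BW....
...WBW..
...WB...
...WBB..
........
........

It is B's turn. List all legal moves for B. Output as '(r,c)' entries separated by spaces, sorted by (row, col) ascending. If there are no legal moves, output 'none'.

Answer: (1,2) (2,4) (2,6) (3,2) (3,6) (4,2) (5,2) (6,2)

Derivation:
(1,2): flips 1 -> legal
(1,3): no bracket -> illegal
(1,4): no bracket -> illegal
(2,4): flips 1 -> legal
(2,5): no bracket -> illegal
(2,6): flips 1 -> legal
(3,2): flips 2 -> legal
(3,6): flips 1 -> legal
(4,2): flips 1 -> legal
(4,5): no bracket -> illegal
(4,6): no bracket -> illegal
(5,2): flips 2 -> legal
(6,2): flips 1 -> legal
(6,3): no bracket -> illegal
(6,4): no bracket -> illegal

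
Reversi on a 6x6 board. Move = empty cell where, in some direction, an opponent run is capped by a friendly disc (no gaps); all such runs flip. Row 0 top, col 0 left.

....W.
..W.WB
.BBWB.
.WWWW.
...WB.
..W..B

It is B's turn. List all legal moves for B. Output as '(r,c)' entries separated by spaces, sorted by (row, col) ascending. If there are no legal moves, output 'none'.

(0,1): no bracket -> illegal
(0,2): flips 1 -> legal
(0,3): flips 1 -> legal
(0,5): no bracket -> illegal
(1,1): no bracket -> illegal
(1,3): flips 1 -> legal
(2,0): no bracket -> illegal
(2,5): no bracket -> illegal
(3,0): no bracket -> illegal
(3,5): no bracket -> illegal
(4,0): flips 1 -> legal
(4,1): flips 1 -> legal
(4,2): flips 3 -> legal
(4,5): no bracket -> illegal
(5,1): no bracket -> illegal
(5,3): no bracket -> illegal
(5,4): flips 2 -> legal

Answer: (0,2) (0,3) (1,3) (4,0) (4,1) (4,2) (5,4)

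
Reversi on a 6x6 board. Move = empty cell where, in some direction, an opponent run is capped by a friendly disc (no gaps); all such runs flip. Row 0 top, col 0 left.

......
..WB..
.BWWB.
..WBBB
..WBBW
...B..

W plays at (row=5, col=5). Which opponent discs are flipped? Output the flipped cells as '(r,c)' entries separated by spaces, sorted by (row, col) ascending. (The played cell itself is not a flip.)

Answer: (3,3) (4,4)

Derivation:
Dir NW: opp run (4,4) (3,3) capped by W -> flip
Dir N: first cell 'W' (not opp) -> no flip
Dir NE: edge -> no flip
Dir W: first cell '.' (not opp) -> no flip
Dir E: edge -> no flip
Dir SW: edge -> no flip
Dir S: edge -> no flip
Dir SE: edge -> no flip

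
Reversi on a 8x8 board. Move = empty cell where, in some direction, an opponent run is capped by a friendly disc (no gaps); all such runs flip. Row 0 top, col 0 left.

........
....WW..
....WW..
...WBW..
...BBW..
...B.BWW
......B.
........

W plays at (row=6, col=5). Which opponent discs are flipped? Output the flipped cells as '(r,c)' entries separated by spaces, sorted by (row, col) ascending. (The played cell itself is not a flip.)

Dir NW: first cell '.' (not opp) -> no flip
Dir N: opp run (5,5) capped by W -> flip
Dir NE: first cell 'W' (not opp) -> no flip
Dir W: first cell '.' (not opp) -> no flip
Dir E: opp run (6,6), next='.' -> no flip
Dir SW: first cell '.' (not opp) -> no flip
Dir S: first cell '.' (not opp) -> no flip
Dir SE: first cell '.' (not opp) -> no flip

Answer: (5,5)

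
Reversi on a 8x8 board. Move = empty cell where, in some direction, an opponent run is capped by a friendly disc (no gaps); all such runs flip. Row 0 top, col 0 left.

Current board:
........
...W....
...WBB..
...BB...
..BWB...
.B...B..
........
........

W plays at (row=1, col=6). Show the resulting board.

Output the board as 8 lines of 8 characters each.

Place W at (1,6); scan 8 dirs for brackets.
Dir NW: first cell '.' (not opp) -> no flip
Dir N: first cell '.' (not opp) -> no flip
Dir NE: first cell '.' (not opp) -> no flip
Dir W: first cell '.' (not opp) -> no flip
Dir E: first cell '.' (not opp) -> no flip
Dir SW: opp run (2,5) (3,4) capped by W -> flip
Dir S: first cell '.' (not opp) -> no flip
Dir SE: first cell '.' (not opp) -> no flip
All flips: (2,5) (3,4)

Answer: ........
...W..W.
...WBW..
...BW...
..BWB...
.B...B..
........
........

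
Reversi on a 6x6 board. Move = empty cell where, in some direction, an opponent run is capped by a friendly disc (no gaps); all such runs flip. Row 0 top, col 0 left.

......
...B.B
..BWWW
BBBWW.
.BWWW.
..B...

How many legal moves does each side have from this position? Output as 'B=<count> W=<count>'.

Answer: B=7 W=9

Derivation:
-- B to move --
(1,2): no bracket -> illegal
(1,4): flips 1 -> legal
(3,5): flips 4 -> legal
(4,5): flips 3 -> legal
(5,1): flips 3 -> legal
(5,3): flips 4 -> legal
(5,4): flips 1 -> legal
(5,5): flips 2 -> legal
B mobility = 7
-- W to move --
(0,2): flips 1 -> legal
(0,3): flips 1 -> legal
(0,4): no bracket -> illegal
(0,5): flips 1 -> legal
(1,1): flips 1 -> legal
(1,2): flips 2 -> legal
(1,4): no bracket -> illegal
(2,0): flips 1 -> legal
(2,1): flips 2 -> legal
(4,0): flips 1 -> legal
(5,0): flips 2 -> legal
(5,1): no bracket -> illegal
(5,3): no bracket -> illegal
W mobility = 9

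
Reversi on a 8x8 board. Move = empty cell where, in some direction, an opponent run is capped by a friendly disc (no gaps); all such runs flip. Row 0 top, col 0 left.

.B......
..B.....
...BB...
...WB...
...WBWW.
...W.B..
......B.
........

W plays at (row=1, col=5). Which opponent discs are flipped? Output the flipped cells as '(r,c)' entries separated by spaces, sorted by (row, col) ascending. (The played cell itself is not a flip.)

Dir NW: first cell '.' (not opp) -> no flip
Dir N: first cell '.' (not opp) -> no flip
Dir NE: first cell '.' (not opp) -> no flip
Dir W: first cell '.' (not opp) -> no flip
Dir E: first cell '.' (not opp) -> no flip
Dir SW: opp run (2,4) capped by W -> flip
Dir S: first cell '.' (not opp) -> no flip
Dir SE: first cell '.' (not opp) -> no flip

Answer: (2,4)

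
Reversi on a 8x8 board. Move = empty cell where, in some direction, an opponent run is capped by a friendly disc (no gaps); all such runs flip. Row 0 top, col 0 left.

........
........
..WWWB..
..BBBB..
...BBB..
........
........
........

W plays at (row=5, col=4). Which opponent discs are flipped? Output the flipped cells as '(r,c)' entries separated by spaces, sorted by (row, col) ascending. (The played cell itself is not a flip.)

Dir NW: opp run (4,3) (3,2), next='.' -> no flip
Dir N: opp run (4,4) (3,4) capped by W -> flip
Dir NE: opp run (4,5), next='.' -> no flip
Dir W: first cell '.' (not opp) -> no flip
Dir E: first cell '.' (not opp) -> no flip
Dir SW: first cell '.' (not opp) -> no flip
Dir S: first cell '.' (not opp) -> no flip
Dir SE: first cell '.' (not opp) -> no flip

Answer: (3,4) (4,4)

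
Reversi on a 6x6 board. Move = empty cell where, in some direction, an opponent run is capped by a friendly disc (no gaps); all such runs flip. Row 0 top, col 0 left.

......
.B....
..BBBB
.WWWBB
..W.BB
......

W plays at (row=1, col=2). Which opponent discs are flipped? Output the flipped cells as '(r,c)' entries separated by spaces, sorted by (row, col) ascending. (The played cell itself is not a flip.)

Dir NW: first cell '.' (not opp) -> no flip
Dir N: first cell '.' (not opp) -> no flip
Dir NE: first cell '.' (not opp) -> no flip
Dir W: opp run (1,1), next='.' -> no flip
Dir E: first cell '.' (not opp) -> no flip
Dir SW: first cell '.' (not opp) -> no flip
Dir S: opp run (2,2) capped by W -> flip
Dir SE: opp run (2,3) (3,4) (4,5), next=edge -> no flip

Answer: (2,2)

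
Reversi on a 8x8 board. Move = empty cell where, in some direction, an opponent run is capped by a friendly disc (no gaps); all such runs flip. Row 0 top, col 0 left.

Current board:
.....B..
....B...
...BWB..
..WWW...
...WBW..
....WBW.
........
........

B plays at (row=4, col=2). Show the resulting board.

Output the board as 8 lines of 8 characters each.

Place B at (4,2); scan 8 dirs for brackets.
Dir NW: first cell '.' (not opp) -> no flip
Dir N: opp run (3,2), next='.' -> no flip
Dir NE: opp run (3,3) (2,4), next='.' -> no flip
Dir W: first cell '.' (not opp) -> no flip
Dir E: opp run (4,3) capped by B -> flip
Dir SW: first cell '.' (not opp) -> no flip
Dir S: first cell '.' (not opp) -> no flip
Dir SE: first cell '.' (not opp) -> no flip
All flips: (4,3)

Answer: .....B..
....B...
...BWB..
..WWW...
..BBBW..
....WBW.
........
........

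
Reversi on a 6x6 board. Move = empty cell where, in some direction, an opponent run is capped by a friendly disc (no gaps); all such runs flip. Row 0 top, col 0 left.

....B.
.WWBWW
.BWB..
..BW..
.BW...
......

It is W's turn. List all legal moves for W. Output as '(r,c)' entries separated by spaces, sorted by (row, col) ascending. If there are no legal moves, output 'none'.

Answer: (0,3) (2,0) (2,4) (3,0) (3,1) (3,4) (4,0) (5,0)

Derivation:
(0,2): no bracket -> illegal
(0,3): flips 2 -> legal
(0,5): no bracket -> illegal
(1,0): no bracket -> illegal
(2,0): flips 1 -> legal
(2,4): flips 1 -> legal
(3,0): flips 1 -> legal
(3,1): flips 2 -> legal
(3,4): flips 1 -> legal
(4,0): flips 1 -> legal
(4,3): no bracket -> illegal
(5,0): flips 3 -> legal
(5,1): no bracket -> illegal
(5,2): no bracket -> illegal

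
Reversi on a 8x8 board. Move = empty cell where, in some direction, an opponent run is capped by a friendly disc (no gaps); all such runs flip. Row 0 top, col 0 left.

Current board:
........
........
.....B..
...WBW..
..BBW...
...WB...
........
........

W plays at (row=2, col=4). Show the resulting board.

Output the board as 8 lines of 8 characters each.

Answer: ........
........
....WB..
...WWW..
..BBW...
...WB...
........
........

Derivation:
Place W at (2,4); scan 8 dirs for brackets.
Dir NW: first cell '.' (not opp) -> no flip
Dir N: first cell '.' (not opp) -> no flip
Dir NE: first cell '.' (not opp) -> no flip
Dir W: first cell '.' (not opp) -> no flip
Dir E: opp run (2,5), next='.' -> no flip
Dir SW: first cell 'W' (not opp) -> no flip
Dir S: opp run (3,4) capped by W -> flip
Dir SE: first cell 'W' (not opp) -> no flip
All flips: (3,4)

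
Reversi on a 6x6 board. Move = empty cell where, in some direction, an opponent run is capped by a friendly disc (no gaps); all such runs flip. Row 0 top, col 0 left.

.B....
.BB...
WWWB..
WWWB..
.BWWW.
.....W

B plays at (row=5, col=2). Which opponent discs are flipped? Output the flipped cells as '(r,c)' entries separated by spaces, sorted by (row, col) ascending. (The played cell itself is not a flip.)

Answer: (2,2) (3,2) (4,2)

Derivation:
Dir NW: first cell 'B' (not opp) -> no flip
Dir N: opp run (4,2) (3,2) (2,2) capped by B -> flip
Dir NE: opp run (4,3), next='.' -> no flip
Dir W: first cell '.' (not opp) -> no flip
Dir E: first cell '.' (not opp) -> no flip
Dir SW: edge -> no flip
Dir S: edge -> no flip
Dir SE: edge -> no flip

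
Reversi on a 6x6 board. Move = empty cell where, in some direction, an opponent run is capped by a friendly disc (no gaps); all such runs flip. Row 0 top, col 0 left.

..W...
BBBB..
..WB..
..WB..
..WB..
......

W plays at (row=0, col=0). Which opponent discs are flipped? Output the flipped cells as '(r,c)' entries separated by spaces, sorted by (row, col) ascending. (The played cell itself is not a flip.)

Answer: (1,1)

Derivation:
Dir NW: edge -> no flip
Dir N: edge -> no flip
Dir NE: edge -> no flip
Dir W: edge -> no flip
Dir E: first cell '.' (not opp) -> no flip
Dir SW: edge -> no flip
Dir S: opp run (1,0), next='.' -> no flip
Dir SE: opp run (1,1) capped by W -> flip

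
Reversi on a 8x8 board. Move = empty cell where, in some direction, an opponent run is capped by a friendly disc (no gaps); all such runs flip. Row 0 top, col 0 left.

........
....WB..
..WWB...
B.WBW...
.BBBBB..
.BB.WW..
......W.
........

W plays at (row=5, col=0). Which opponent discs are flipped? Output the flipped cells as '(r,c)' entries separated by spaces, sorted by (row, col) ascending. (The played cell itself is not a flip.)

Answer: (4,1)

Derivation:
Dir NW: edge -> no flip
Dir N: first cell '.' (not opp) -> no flip
Dir NE: opp run (4,1) capped by W -> flip
Dir W: edge -> no flip
Dir E: opp run (5,1) (5,2), next='.' -> no flip
Dir SW: edge -> no flip
Dir S: first cell '.' (not opp) -> no flip
Dir SE: first cell '.' (not opp) -> no flip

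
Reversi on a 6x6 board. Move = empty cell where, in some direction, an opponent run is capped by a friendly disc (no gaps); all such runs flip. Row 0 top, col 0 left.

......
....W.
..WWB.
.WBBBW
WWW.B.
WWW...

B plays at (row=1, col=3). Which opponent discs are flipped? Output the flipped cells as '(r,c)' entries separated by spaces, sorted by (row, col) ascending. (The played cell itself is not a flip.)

Answer: (2,3)

Derivation:
Dir NW: first cell '.' (not opp) -> no flip
Dir N: first cell '.' (not opp) -> no flip
Dir NE: first cell '.' (not opp) -> no flip
Dir W: first cell '.' (not opp) -> no flip
Dir E: opp run (1,4), next='.' -> no flip
Dir SW: opp run (2,2) (3,1) (4,0), next=edge -> no flip
Dir S: opp run (2,3) capped by B -> flip
Dir SE: first cell 'B' (not opp) -> no flip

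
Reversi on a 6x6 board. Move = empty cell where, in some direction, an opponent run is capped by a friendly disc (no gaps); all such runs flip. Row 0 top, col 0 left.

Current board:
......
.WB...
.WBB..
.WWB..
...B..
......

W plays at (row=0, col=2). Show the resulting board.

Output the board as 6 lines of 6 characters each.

Place W at (0,2); scan 8 dirs for brackets.
Dir NW: edge -> no flip
Dir N: edge -> no flip
Dir NE: edge -> no flip
Dir W: first cell '.' (not opp) -> no flip
Dir E: first cell '.' (not opp) -> no flip
Dir SW: first cell 'W' (not opp) -> no flip
Dir S: opp run (1,2) (2,2) capped by W -> flip
Dir SE: first cell '.' (not opp) -> no flip
All flips: (1,2) (2,2)

Answer: ..W...
.WW...
.WWB..
.WWB..
...B..
......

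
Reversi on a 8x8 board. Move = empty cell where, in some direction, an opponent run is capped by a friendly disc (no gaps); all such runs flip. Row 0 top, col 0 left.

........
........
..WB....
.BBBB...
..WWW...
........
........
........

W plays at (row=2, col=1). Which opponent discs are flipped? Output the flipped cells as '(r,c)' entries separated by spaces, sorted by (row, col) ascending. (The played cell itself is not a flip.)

Dir NW: first cell '.' (not opp) -> no flip
Dir N: first cell '.' (not opp) -> no flip
Dir NE: first cell '.' (not opp) -> no flip
Dir W: first cell '.' (not opp) -> no flip
Dir E: first cell 'W' (not opp) -> no flip
Dir SW: first cell '.' (not opp) -> no flip
Dir S: opp run (3,1), next='.' -> no flip
Dir SE: opp run (3,2) capped by W -> flip

Answer: (3,2)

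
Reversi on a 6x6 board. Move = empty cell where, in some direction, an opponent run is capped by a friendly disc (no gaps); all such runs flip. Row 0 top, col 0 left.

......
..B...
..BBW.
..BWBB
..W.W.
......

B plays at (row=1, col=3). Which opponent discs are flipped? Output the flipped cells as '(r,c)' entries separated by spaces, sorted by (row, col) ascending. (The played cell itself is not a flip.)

Dir NW: first cell '.' (not opp) -> no flip
Dir N: first cell '.' (not opp) -> no flip
Dir NE: first cell '.' (not opp) -> no flip
Dir W: first cell 'B' (not opp) -> no flip
Dir E: first cell '.' (not opp) -> no flip
Dir SW: first cell 'B' (not opp) -> no flip
Dir S: first cell 'B' (not opp) -> no flip
Dir SE: opp run (2,4) capped by B -> flip

Answer: (2,4)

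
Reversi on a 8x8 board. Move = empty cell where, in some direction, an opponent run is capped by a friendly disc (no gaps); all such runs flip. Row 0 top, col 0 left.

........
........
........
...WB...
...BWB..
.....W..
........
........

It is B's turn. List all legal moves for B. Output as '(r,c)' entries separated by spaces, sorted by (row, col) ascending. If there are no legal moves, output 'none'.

Answer: (2,3) (3,2) (5,4) (6,5)

Derivation:
(2,2): no bracket -> illegal
(2,3): flips 1 -> legal
(2,4): no bracket -> illegal
(3,2): flips 1 -> legal
(3,5): no bracket -> illegal
(4,2): no bracket -> illegal
(4,6): no bracket -> illegal
(5,3): no bracket -> illegal
(5,4): flips 1 -> legal
(5,6): no bracket -> illegal
(6,4): no bracket -> illegal
(6,5): flips 1 -> legal
(6,6): no bracket -> illegal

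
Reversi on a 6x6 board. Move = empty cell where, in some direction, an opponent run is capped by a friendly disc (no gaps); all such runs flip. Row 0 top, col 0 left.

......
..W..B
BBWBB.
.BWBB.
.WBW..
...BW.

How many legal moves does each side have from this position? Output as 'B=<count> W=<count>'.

Answer: B=11 W=11

Derivation:
-- B to move --
(0,1): flips 1 -> legal
(0,2): flips 3 -> legal
(0,3): flips 1 -> legal
(1,1): flips 1 -> legal
(1,3): flips 1 -> legal
(3,0): no bracket -> illegal
(4,0): flips 1 -> legal
(4,4): flips 1 -> legal
(4,5): no bracket -> illegal
(5,0): flips 2 -> legal
(5,1): flips 1 -> legal
(5,2): flips 1 -> legal
(5,5): flips 1 -> legal
B mobility = 11
-- W to move --
(0,4): no bracket -> illegal
(0,5): no bracket -> illegal
(1,0): flips 1 -> legal
(1,1): flips 2 -> legal
(1,3): flips 2 -> legal
(1,4): flips 1 -> legal
(2,5): flips 3 -> legal
(3,0): flips 2 -> legal
(3,5): flips 2 -> legal
(4,0): flips 1 -> legal
(4,4): flips 1 -> legal
(4,5): flips 2 -> legal
(5,1): no bracket -> illegal
(5,2): flips 2 -> legal
W mobility = 11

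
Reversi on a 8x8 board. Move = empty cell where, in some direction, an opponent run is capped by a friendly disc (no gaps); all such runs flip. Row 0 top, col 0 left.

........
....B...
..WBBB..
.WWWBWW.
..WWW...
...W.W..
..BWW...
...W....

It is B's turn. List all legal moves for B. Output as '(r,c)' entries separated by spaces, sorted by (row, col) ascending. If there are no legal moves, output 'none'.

Answer: (2,1) (2,6) (3,0) (3,7) (4,1) (4,5) (4,6) (4,7) (5,1) (5,2) (5,4) (6,5)

Derivation:
(1,1): no bracket -> illegal
(1,2): no bracket -> illegal
(1,3): no bracket -> illegal
(2,0): no bracket -> illegal
(2,1): flips 1 -> legal
(2,6): flips 3 -> legal
(2,7): no bracket -> illegal
(3,0): flips 3 -> legal
(3,7): flips 2 -> legal
(4,0): no bracket -> illegal
(4,1): flips 1 -> legal
(4,5): flips 1 -> legal
(4,6): flips 1 -> legal
(4,7): flips 1 -> legal
(5,1): flips 2 -> legal
(5,2): flips 1 -> legal
(5,4): flips 1 -> legal
(5,6): no bracket -> illegal
(6,5): flips 2 -> legal
(6,6): no bracket -> illegal
(7,2): no bracket -> illegal
(7,4): no bracket -> illegal
(7,5): no bracket -> illegal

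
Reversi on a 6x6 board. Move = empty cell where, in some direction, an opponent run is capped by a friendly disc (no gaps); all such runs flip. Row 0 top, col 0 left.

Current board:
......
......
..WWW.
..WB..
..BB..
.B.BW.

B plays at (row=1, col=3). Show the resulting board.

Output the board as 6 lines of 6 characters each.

Place B at (1,3); scan 8 dirs for brackets.
Dir NW: first cell '.' (not opp) -> no flip
Dir N: first cell '.' (not opp) -> no flip
Dir NE: first cell '.' (not opp) -> no flip
Dir W: first cell '.' (not opp) -> no flip
Dir E: first cell '.' (not opp) -> no flip
Dir SW: opp run (2,2), next='.' -> no flip
Dir S: opp run (2,3) capped by B -> flip
Dir SE: opp run (2,4), next='.' -> no flip
All flips: (2,3)

Answer: ......
...B..
..WBW.
..WB..
..BB..
.B.BW.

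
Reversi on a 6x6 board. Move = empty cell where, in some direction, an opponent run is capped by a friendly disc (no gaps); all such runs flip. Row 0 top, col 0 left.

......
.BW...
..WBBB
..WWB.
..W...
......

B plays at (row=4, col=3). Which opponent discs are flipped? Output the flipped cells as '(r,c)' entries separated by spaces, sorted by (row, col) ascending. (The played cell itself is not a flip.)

Answer: (3,3)

Derivation:
Dir NW: opp run (3,2), next='.' -> no flip
Dir N: opp run (3,3) capped by B -> flip
Dir NE: first cell 'B' (not opp) -> no flip
Dir W: opp run (4,2), next='.' -> no flip
Dir E: first cell '.' (not opp) -> no flip
Dir SW: first cell '.' (not opp) -> no flip
Dir S: first cell '.' (not opp) -> no flip
Dir SE: first cell '.' (not opp) -> no flip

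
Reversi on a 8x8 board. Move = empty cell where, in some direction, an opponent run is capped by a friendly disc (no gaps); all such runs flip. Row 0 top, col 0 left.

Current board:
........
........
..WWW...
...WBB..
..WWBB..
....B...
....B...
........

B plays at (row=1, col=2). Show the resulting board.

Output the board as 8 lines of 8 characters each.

Answer: ........
..B.....
..WBW...
...WBB..
..WWBB..
....B...
....B...
........

Derivation:
Place B at (1,2); scan 8 dirs for brackets.
Dir NW: first cell '.' (not opp) -> no flip
Dir N: first cell '.' (not opp) -> no flip
Dir NE: first cell '.' (not opp) -> no flip
Dir W: first cell '.' (not opp) -> no flip
Dir E: first cell '.' (not opp) -> no flip
Dir SW: first cell '.' (not opp) -> no flip
Dir S: opp run (2,2), next='.' -> no flip
Dir SE: opp run (2,3) capped by B -> flip
All flips: (2,3)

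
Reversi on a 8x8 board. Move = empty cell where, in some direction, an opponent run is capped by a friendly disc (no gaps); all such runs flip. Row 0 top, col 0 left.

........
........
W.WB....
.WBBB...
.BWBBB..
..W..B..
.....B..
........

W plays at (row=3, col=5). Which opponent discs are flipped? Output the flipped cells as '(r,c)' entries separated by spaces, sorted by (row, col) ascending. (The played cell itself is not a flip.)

Dir NW: first cell '.' (not opp) -> no flip
Dir N: first cell '.' (not opp) -> no flip
Dir NE: first cell '.' (not opp) -> no flip
Dir W: opp run (3,4) (3,3) (3,2) capped by W -> flip
Dir E: first cell '.' (not opp) -> no flip
Dir SW: opp run (4,4), next='.' -> no flip
Dir S: opp run (4,5) (5,5) (6,5), next='.' -> no flip
Dir SE: first cell '.' (not opp) -> no flip

Answer: (3,2) (3,3) (3,4)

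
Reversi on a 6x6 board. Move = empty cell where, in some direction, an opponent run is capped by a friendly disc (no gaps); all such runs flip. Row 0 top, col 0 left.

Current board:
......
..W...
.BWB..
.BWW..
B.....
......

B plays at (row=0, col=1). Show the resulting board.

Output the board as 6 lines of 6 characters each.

Place B at (0,1); scan 8 dirs for brackets.
Dir NW: edge -> no flip
Dir N: edge -> no flip
Dir NE: edge -> no flip
Dir W: first cell '.' (not opp) -> no flip
Dir E: first cell '.' (not opp) -> no flip
Dir SW: first cell '.' (not opp) -> no flip
Dir S: first cell '.' (not opp) -> no flip
Dir SE: opp run (1,2) capped by B -> flip
All flips: (1,2)

Answer: .B....
..B...
.BWB..
.BWW..
B.....
......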